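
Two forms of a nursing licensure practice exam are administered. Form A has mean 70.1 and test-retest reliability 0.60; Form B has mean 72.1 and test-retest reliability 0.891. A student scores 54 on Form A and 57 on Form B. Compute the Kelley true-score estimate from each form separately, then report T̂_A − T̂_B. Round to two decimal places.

1.79

T̂_A = 0.60(54) + 0.40(70.1) = 60.4400
T̂_B = 0.891(57) + 0.109(72.1) = 58.6459
T̂_A − T̂_B = 1.7941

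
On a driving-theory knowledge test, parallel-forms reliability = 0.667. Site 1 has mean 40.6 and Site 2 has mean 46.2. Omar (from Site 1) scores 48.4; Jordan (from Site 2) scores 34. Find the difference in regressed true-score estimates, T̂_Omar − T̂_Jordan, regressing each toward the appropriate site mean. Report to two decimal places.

T̂_Omar = 0.667(48.4) + 0.333(40.6) = 45.8026
T̂_Jordan = 0.667(34) + 0.333(46.2) = 38.0626
Difference = 45.8026 − 38.0626 = 7.7400

7.74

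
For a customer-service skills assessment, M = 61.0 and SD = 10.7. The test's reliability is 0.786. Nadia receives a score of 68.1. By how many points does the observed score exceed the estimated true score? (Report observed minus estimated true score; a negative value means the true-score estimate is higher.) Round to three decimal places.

T̂ = ρX + (1 − ρ)μ
  = 0.786 × 68.1 + 0.214 × 61.0
  = 53.5266 + 13.0540
  = 66.58060
  ≈ 66.5806
X − T̂ = 68.1 − 66.5806 = 1.5194 → 1.519

1.519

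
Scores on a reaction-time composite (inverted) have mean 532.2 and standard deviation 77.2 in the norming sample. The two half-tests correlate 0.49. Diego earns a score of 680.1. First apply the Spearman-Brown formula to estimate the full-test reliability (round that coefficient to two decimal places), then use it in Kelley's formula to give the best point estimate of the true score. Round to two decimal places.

Spearman-Brown: ρ = 2r/(1 + r) = 2(0.49)/(1 + 0.49) = 0.980/1.49 = 0.6577 → 0.66
T̂ = ρX + (1 − ρ)μ
  = 0.66 × 680.1 + 0.34 × 532.2
  = 448.866 + 180.948
  = 629.814
  ≈ 629.81

629.81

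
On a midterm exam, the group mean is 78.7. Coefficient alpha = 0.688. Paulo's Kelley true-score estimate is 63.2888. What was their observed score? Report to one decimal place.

56.3

T̂ = ρX + (1 − ρ)μ  ⇒  X = (T̂ − (1 − ρ)μ) / ρ
X = (63.2888 − 0.312 × 78.7) / 0.688 = (63.2888 − 24.5544) / 0.688 = 38.7344 / 0.688 = 56.300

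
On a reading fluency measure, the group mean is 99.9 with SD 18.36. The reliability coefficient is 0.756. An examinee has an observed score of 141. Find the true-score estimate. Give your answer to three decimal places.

130.972

T̂ = 0.756(141) + 0.244(99.9) = 106.596 + 24.3756 = 130.9716 → 130.972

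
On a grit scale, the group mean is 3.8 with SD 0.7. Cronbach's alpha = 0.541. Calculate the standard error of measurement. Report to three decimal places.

SEM = SD · √(1 − ρ) = 0.7 × √0.459 = 0.7 × 0.6775 = 0.4742

0.474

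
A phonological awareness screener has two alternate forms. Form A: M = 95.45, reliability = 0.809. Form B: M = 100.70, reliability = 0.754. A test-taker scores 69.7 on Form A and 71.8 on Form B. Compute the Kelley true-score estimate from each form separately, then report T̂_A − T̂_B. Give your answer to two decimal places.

T̂_A = 0.809(69.7) + 0.191(95.45) = 74.6183
T̂_B = 0.754(71.8) + 0.246(100.70) = 78.9094
T̂_A − T̂_B = -4.2912

-4.29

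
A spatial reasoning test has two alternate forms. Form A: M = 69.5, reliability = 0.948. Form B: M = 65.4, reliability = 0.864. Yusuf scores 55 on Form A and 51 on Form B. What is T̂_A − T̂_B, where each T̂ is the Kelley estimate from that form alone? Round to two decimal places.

T̂_A = 0.948(55) + 0.052(69.5) = 55.7540
T̂_B = 0.864(51) + 0.136(65.4) = 52.9584
T̂_A − T̂_B = 2.7956

2.80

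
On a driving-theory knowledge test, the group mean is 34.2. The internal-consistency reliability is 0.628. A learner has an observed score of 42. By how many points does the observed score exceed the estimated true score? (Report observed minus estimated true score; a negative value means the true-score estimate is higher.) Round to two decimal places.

2.90

Kelley's formula gives T̂ = 0.628·42 + 0.372·34.2 = 26.376 + 12.7224 = 39.0984.
X − T̂ = 42 − 39.098 = 2.902 → 2.90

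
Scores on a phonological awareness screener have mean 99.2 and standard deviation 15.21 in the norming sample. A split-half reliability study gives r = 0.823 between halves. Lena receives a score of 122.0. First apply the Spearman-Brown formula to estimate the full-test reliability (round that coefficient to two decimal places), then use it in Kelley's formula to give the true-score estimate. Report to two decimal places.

Spearman-Brown: ρ = 2r/(1 + r) = 2(0.823)/(1 + 0.823) = 1.6460/1.823 = 0.9029 → 0.90
Regress the observed score toward the mean by the unreliability: T̂ = 0.90·122.0 + 0.10·99.2 = 109.800 + 9.920 = 119.720.

119.72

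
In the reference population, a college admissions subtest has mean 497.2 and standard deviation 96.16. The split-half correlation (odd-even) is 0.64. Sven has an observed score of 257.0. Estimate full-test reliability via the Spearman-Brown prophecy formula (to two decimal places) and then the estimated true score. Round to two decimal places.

309.84

Spearman-Brown: ρ = 2r/(1 + r) = 2(0.64)/(1 + 0.64) = 1.280/1.64 = 0.7805 → 0.78
T̂ = 0.78(257.0) + 0.22(497.2) = 200.460 + 109.384 = 309.844 → 309.84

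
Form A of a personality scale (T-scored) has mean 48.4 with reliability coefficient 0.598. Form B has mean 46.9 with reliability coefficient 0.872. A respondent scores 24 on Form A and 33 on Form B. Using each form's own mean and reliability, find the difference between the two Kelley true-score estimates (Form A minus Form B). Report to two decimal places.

-0.97

T̂_A = 0.598(24) + 0.402(48.4) = 33.8088
T̂_B = 0.872(33) + 0.128(46.9) = 34.7792
T̂_A − T̂_B = -0.9704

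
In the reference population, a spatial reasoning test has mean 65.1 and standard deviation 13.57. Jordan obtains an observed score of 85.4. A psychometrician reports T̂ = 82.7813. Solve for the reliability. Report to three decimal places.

T̂ = ρX + (1 − ρ)μ  ⇒  T̂ − μ = ρ(X − μ)
ρ = (T̂ − μ)/(X − μ) = (82.7813 − 65.1) / (85.4 − 65.1) = 17.6813 / 20.3 = 0.87100

0.871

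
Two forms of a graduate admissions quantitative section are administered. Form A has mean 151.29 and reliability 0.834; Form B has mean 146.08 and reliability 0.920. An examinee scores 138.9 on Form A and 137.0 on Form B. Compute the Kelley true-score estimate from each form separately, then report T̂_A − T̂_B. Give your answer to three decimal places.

3.230

T̂_A = 0.834(138.9) + 0.166(151.29) = 140.95674
T̂_B = 0.920(137.0) + 0.080(146.08) = 137.72640
T̂_A − T̂_B = 3.23034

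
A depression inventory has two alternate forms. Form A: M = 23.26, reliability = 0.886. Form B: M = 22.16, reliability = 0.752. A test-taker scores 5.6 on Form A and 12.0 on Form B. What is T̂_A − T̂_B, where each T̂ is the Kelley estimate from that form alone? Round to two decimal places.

T̂_A = 0.886(5.6) + 0.114(23.26) = 7.6132
T̂_B = 0.752(12.0) + 0.248(22.16) = 14.5197
T̂_A − T̂_B = -6.9064

-6.91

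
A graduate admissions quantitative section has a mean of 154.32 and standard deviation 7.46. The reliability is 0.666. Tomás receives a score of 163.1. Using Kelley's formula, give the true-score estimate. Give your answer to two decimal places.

T̂ = 0.666(163.1) + 0.334(154.32) = 108.6246 + 51.54288 = 160.167 → 160.17

160.17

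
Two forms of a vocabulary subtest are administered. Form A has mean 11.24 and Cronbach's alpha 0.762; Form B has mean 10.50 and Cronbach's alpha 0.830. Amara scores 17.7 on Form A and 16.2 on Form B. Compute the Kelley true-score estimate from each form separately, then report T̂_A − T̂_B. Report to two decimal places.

0.93

T̂_A = 0.762(17.7) + 0.238(11.24) = 16.1625
T̂_B = 0.830(16.2) + 0.170(10.50) = 15.2310
T̂_A − T̂_B = 0.9315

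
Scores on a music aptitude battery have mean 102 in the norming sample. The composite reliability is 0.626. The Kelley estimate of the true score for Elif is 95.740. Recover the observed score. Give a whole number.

T̂ = ρX + (1 − ρ)μ  ⇒  X = (T̂ − (1 − ρ)μ) / ρ
X = (95.740 − 0.374 × 102) / 0.626 = (95.740 − 38.148) / 0.626 = 57.592 / 0.626 = 92.00

92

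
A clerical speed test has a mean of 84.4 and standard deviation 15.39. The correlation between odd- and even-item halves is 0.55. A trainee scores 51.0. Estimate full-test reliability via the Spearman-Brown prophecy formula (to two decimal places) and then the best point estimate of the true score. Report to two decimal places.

60.69

Spearman-Brown: ρ = 2r/(1 + r) = 2(0.55)/(1 + 0.55) = 1.100/1.55 = 0.7097 → 0.71
T̂ = ρX + (1 − ρ)μ
  = 0.71 × 51.0 + 0.29 × 84.4
  = 36.210 + 24.476
  = 60.686
  ≈ 60.69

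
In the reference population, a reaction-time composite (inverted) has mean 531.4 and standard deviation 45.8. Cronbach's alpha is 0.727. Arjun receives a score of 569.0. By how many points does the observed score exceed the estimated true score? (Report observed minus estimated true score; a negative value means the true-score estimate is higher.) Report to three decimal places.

10.265

T̂ = 0.727(569.0) + 0.273(531.4) = 413.6630 + 145.0722 = 558.73520 → 558.7352
X − T̂ = 569.0 − 558.7352 = 10.2648 → 10.265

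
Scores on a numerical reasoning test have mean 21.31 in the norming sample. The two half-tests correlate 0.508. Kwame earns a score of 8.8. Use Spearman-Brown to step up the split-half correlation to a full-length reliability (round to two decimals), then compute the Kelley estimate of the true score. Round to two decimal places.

Spearman-Brown: ρ = 2r/(1 + r) = 2(0.508)/(1 + 0.508) = 1.0160/1.508 = 0.6737 → 0.67
T̂ = 0.67(8.8) + 0.33(21.31) = 5.896 + 7.0323 = 12.928 → 12.93

12.93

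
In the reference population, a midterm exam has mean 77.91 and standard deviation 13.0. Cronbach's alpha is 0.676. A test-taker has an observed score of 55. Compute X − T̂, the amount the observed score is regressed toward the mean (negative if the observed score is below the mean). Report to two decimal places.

-7.42

T̂ = 0.676(55) + 0.324(77.91) = 37.180 + 25.24284 = 62.4228 → 62.423
X − T̂ = 55 − 62.423 = -7.423 → -7.42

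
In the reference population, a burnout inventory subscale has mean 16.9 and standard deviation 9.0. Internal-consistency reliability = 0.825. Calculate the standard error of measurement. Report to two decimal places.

SEM = SD · √(1 − ρ) = 9.0 × √0.175 = 9.0 × 0.4183 = 3.765

3.76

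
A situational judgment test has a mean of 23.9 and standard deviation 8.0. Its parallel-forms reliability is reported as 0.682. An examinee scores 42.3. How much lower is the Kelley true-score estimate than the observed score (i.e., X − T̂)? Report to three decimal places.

5.851

T̂ = ρX + (1 − ρ)μ
  = 0.682 × 42.3 + 0.318 × 23.9
  = 28.8486 + 7.6002
  = 36.44880
  ≈ 36.4488
X − T̂ = 42.3 − 36.4488 = 5.8512 → 5.851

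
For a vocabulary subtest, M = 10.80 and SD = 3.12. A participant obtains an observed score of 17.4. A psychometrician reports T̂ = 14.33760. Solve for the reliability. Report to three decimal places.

0.536

T̂ = ρX + (1 − ρ)μ  ⇒  T̂ − μ = ρ(X − μ)
ρ = (T̂ − μ)/(X − μ) = (14.33760 − 10.80) / (17.4 − 10.80) = 3.53760 / 6.60 = 0.53600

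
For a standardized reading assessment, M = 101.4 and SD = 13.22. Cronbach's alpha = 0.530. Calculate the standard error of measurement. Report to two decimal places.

9.06

SEM = SD · √(1 − ρ) = 13.22 × √0.470 = 13.22 × 0.6856 = 9.063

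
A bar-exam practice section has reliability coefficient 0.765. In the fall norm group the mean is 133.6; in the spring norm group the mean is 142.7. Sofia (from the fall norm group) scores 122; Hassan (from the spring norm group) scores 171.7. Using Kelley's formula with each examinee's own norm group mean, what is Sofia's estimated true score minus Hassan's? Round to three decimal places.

T̂_Sofia = 0.765(122) + 0.235(133.6) = 124.72600
T̂_Hassan = 0.765(171.7) + 0.235(142.7) = 164.88500
Difference = 124.72600 − 164.88500 = -40.15900

-40.159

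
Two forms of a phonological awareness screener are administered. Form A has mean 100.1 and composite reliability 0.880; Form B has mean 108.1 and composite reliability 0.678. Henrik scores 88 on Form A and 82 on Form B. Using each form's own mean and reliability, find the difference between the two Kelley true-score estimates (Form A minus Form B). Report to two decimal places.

-0.95

T̂_A = 0.880(88) + 0.120(100.1) = 89.4520
T̂_B = 0.678(82) + 0.322(108.1) = 90.4042
T̂_A − T̂_B = -0.9522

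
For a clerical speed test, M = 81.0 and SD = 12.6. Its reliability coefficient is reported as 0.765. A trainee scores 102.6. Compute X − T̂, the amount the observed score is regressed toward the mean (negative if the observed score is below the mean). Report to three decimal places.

5.076

T̂ = ρX + (1 − ρ)μ
  = 0.765 × 102.6 + 0.235 × 81.0
  = 78.4890 + 19.0350
  = 97.52400
  ≈ 97.5240
X − T̂ = 102.6 − 97.5240 = 5.0760 → 5.076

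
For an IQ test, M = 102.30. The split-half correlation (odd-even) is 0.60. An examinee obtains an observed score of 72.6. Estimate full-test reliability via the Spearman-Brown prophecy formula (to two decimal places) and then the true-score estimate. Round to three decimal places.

Spearman-Brown: ρ = 2r/(1 + r) = 2(0.60)/(1 + 0.60) = 1.200/1.60 = 0.7500 → 0.75
T̂ = 0.75(72.6) + 0.25(102.30) = 54.450 + 25.5750 = 80.0250 → 80.025

80.025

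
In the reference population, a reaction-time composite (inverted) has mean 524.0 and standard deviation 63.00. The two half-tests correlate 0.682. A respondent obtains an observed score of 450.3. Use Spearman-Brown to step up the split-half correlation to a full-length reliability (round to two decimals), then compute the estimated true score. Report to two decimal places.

464.30

Spearman-Brown: ρ = 2r/(1 + r) = 2(0.682)/(1 + 0.682) = 1.3640/1.682 = 0.8109 → 0.81
T̂ = 0.81(450.3) + 0.19(524.0) = 364.743 + 99.560 = 464.303 → 464.30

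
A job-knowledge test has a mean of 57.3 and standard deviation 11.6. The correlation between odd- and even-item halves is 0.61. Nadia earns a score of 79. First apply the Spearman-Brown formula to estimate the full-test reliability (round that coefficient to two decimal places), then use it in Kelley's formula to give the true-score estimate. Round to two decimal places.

Spearman-Brown: ρ = 2r/(1 + r) = 2(0.61)/(1 + 0.61) = 1.220/1.61 = 0.7578 → 0.76
Regress the observed score toward the mean by the unreliability: T̂ = 0.76·79 + 0.24·57.3 = 60.04 + 13.752 = 73.792.

73.79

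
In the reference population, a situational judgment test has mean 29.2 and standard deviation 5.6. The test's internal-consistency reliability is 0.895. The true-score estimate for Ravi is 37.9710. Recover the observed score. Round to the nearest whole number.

T̂ = ρX + (1 − ρ)μ  ⇒  X = (T̂ − (1 − ρ)μ) / ρ
X = (37.9710 − 0.105 × 29.2) / 0.895 = (37.9710 − 3.0660) / 0.895 = 34.9050 / 0.895 = 39.00

39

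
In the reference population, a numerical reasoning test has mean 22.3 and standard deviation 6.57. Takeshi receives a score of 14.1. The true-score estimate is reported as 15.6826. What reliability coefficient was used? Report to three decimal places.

T̂ = ρX + (1 − ρ)μ  ⇒  T̂ − μ = ρ(X − μ)
ρ = (T̂ − μ)/(X − μ) = (15.6826 − 22.3) / (14.1 − 22.3) = -6.6174 / -8.2 = 0.80700

0.807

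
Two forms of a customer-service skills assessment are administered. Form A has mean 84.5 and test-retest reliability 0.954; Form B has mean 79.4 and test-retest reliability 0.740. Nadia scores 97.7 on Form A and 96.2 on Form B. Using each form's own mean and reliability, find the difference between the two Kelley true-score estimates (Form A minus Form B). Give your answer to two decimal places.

T̂_A = 0.954(97.7) + 0.046(84.5) = 97.0928
T̂_B = 0.740(96.2) + 0.260(79.4) = 91.8320
T̂_A − T̂_B = 5.2608

5.26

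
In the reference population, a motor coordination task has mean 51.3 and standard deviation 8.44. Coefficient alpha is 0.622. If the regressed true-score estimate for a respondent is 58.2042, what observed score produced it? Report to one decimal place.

62.4

T̂ = ρX + (1 − ρ)μ  ⇒  X = (T̂ − (1 − ρ)μ) / ρ
X = (58.2042 − 0.378 × 51.3) / 0.622 = (58.2042 − 19.3914) / 0.622 = 38.8128 / 0.622 = 62.400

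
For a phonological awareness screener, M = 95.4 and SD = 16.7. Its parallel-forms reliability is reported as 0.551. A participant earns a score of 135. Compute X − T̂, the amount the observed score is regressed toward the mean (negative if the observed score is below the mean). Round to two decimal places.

T̂ = ρX + (1 − ρ)μ
  = 0.551 × 135 + 0.449 × 95.4
  = 74.385 + 42.8346
  = 117.2196
  ≈ 117.220
X − T̂ = 135 − 117.220 = 17.780 → 17.78

17.78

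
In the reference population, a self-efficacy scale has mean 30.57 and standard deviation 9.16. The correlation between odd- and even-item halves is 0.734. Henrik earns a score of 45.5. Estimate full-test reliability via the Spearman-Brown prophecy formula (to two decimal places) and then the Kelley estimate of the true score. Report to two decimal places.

43.26

Spearman-Brown: ρ = 2r/(1 + r) = 2(0.734)/(1 + 0.734) = 1.4680/1.734 = 0.8466 → 0.85
T̂ = 0.85(45.5) + 0.15(30.57) = 38.675 + 4.5855 = 43.260 → 43.26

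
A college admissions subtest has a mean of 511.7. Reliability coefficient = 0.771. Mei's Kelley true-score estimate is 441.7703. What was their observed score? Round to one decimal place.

T̂ = ρX + (1 − ρ)μ  ⇒  X = (T̂ − (1 − ρ)μ) / ρ
X = (441.7703 − 0.229 × 511.7) / 0.771 = (441.7703 − 117.1793) / 0.771 = 324.5910 / 0.771 = 421.000

421.0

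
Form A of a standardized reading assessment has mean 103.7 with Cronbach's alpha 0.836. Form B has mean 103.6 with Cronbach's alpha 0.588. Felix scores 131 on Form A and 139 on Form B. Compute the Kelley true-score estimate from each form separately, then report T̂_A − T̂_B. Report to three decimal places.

2.108

T̂_A = 0.836(131) + 0.164(103.7) = 126.52280
T̂_B = 0.588(139) + 0.412(103.6) = 124.41520
T̂_A − T̂_B = 2.10760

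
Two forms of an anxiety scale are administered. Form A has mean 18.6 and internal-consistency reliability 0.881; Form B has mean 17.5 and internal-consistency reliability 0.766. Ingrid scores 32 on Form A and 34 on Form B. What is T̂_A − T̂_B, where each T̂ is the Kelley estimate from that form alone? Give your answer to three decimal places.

T̂_A = 0.881(32) + 0.119(18.6) = 30.40540
T̂_B = 0.766(34) + 0.234(17.5) = 30.13900
T̂_A − T̂_B = 0.26640

0.266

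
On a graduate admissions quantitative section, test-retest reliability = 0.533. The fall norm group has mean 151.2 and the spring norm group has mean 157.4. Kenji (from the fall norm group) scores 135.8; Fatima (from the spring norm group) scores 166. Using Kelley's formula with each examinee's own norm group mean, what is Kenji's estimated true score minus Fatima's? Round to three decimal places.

-18.992

T̂_Kenji = 0.533(135.8) + 0.467(151.2) = 142.99180
T̂_Fatima = 0.533(166) + 0.467(157.4) = 161.98380
Difference = 142.99180 − 161.98380 = -18.99200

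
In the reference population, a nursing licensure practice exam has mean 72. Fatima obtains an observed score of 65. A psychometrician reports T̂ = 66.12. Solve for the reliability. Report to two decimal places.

0.84

T̂ = ρX + (1 − ρ)μ  ⇒  T̂ − μ = ρ(X − μ)
ρ = (T̂ − μ)/(X − μ) = (66.12 − 72) / (65 − 72) = -5.88 / -7.0 = 0.8400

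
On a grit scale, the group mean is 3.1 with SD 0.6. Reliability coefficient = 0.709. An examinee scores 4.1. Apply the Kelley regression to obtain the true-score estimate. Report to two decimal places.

Kelley's formula gives T̂ = 0.709·4.1 + 0.291·3.1 = 2.9069 + 0.9021 = 3.809.

3.81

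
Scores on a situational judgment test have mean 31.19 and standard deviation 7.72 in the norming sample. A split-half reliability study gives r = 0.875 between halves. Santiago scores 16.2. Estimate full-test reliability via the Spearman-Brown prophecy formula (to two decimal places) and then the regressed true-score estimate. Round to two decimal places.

Spearman-Brown: ρ = 2r/(1 + r) = 2(0.875)/(1 + 0.875) = 1.7500/1.875 = 0.9333 → 0.93
T̂ = 0.93(16.2) + 0.07(31.19) = 15.066 + 2.1833 = 17.249 → 17.25

17.25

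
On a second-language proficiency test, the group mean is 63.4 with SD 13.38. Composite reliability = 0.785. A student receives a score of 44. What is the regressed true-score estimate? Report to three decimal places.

48.171

T̂ = 0.785(44) + 0.215(63.4) = 34.540 + 13.6310 = 48.1710 → 48.171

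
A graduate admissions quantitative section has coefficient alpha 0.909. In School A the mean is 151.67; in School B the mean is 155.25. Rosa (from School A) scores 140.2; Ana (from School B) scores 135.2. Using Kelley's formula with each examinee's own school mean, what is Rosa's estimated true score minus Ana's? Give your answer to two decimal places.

T̂_Rosa = 0.909(140.2) + 0.091(151.67) = 141.2438
T̂_Ana = 0.909(135.2) + 0.091(155.25) = 137.0246
Difference = 141.2438 − 137.0246 = 4.2192

4.22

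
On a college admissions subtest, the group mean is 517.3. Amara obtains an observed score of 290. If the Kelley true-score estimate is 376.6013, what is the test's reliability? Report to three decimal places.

0.619

T̂ = ρX + (1 − ρ)μ  ⇒  T̂ − μ = ρ(X − μ)
ρ = (T̂ − μ)/(X − μ) = (376.6013 − 517.3) / (290 − 517.3) = -140.6987 / -227.3 = 0.61900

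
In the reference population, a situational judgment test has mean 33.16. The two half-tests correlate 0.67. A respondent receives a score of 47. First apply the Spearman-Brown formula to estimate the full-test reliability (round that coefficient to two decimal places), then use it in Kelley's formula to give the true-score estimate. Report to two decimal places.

Spearman-Brown: ρ = 2r/(1 + r) = 2(0.67)/(1 + 0.67) = 1.340/1.67 = 0.8024 → 0.80
Kelley's formula gives T̂ = 0.80·47 + 0.20·33.16 = 37.60 + 6.6320 = 44.232.

44.23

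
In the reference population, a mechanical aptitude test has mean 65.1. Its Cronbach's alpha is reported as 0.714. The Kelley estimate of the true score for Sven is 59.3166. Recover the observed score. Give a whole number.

T̂ = ρX + (1 − ρ)μ  ⇒  X = (T̂ − (1 − ρ)μ) / ρ
X = (59.3166 − 0.286 × 65.1) / 0.714 = (59.3166 − 18.6186) / 0.714 = 40.6980 / 0.714 = 57.00

57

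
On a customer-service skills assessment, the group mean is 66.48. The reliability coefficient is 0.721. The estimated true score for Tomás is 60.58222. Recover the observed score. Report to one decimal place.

T̂ = ρX + (1 − ρ)μ  ⇒  X = (T̂ − (1 − ρ)μ) / ρ
X = (60.58222 − 0.279 × 66.48) / 0.721 = (60.58222 − 18.54792) / 0.721 = 42.03430 / 0.721 = 58.300

58.3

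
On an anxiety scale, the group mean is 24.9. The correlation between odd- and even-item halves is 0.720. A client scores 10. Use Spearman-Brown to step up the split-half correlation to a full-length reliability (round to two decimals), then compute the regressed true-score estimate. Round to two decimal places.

Spearman-Brown: ρ = 2r/(1 + r) = 2(0.720)/(1 + 0.720) = 1.4400/1.720 = 0.8372 → 0.84
T̂ = ρX + (1 − ρ)μ
  = 0.84 × 10 + 0.16 × 24.9
  = 8.40 + 3.984
  = 12.384
  ≈ 12.38

12.38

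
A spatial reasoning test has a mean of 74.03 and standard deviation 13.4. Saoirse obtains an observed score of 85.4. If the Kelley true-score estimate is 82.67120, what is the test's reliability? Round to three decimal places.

T̂ = ρX + (1 − ρ)μ  ⇒  T̂ − μ = ρ(X − μ)
ρ = (T̂ − μ)/(X − μ) = (82.67120 − 74.03) / (85.4 − 74.03) = 8.64120 / 11.37 = 0.76000

0.760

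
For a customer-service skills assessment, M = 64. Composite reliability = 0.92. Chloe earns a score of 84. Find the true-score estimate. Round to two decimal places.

82.40

T̂ = 0.92(84) + 0.08(64) = 77.28 + 5.12 = 82.400 → 82.40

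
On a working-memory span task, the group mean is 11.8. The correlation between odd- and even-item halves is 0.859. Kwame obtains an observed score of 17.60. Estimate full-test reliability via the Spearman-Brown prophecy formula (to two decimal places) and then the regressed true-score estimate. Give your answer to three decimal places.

Spearman-Brown: ρ = 2r/(1 + r) = 2(0.859)/(1 + 0.859) = 1.7180/1.859 = 0.9242 → 0.92
T̂ = 0.92(17.60) + 0.08(11.8) = 16.1920 + 0.944 = 17.1360 → 17.136

17.136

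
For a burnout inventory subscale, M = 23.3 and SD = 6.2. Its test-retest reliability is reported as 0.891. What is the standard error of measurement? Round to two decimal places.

2.05

SEM = SD · √(1 − ρ) = 6.2 × √0.109 = 6.2 × 0.3302 = 2.047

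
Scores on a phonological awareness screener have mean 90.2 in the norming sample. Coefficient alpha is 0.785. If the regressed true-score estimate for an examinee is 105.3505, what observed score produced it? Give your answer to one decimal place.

109.5

T̂ = ρX + (1 − ρ)μ  ⇒  X = (T̂ − (1 − ρ)μ) / ρ
X = (105.3505 − 0.215 × 90.2) / 0.785 = (105.3505 − 19.3930) / 0.785 = 85.9575 / 0.785 = 109.500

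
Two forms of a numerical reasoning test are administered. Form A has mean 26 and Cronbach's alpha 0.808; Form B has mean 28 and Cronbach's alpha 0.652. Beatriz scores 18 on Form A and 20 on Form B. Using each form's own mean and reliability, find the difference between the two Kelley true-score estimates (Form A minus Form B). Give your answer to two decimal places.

-3.25

T̂_A = 0.808(18) + 0.192(26) = 19.5360
T̂_B = 0.652(20) + 0.348(28) = 22.7840
T̂_A − T̂_B = -3.2480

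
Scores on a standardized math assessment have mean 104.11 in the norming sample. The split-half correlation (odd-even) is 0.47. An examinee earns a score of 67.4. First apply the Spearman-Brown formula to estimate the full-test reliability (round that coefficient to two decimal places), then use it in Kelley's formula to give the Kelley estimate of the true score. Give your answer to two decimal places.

80.62

Spearman-Brown: ρ = 2r/(1 + r) = 2(0.47)/(1 + 0.47) = 0.940/1.47 = 0.6395 → 0.64
Regress the observed score toward the mean by the unreliability: T̂ = 0.64·67.4 + 0.36·104.11 = 43.136 + 37.4796 = 80.616.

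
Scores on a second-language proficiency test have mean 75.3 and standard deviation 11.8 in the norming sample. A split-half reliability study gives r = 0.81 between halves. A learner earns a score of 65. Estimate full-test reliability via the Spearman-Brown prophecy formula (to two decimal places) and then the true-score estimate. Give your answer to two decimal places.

Spearman-Brown: ρ = 2r/(1 + r) = 2(0.81)/(1 + 0.81) = 1.620/1.81 = 0.8950 → 0.90
Kelley's formula gives T̂ = 0.90·65 + 0.10·75.3 = 58.50 + 7.530 = 66.030.

66.03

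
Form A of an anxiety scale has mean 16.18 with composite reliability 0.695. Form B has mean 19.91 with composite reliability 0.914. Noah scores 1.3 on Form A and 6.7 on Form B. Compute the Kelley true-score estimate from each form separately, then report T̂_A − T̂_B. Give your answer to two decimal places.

-2.00

T̂_A = 0.695(1.3) + 0.305(16.18) = 5.8384
T̂_B = 0.914(6.7) + 0.086(19.91) = 7.8361
T̂_A − T̂_B = -1.9977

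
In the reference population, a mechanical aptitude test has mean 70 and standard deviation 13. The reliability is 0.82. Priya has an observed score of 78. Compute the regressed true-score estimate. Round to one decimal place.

T̂ = 0.82(78) + 0.18(70) = 63.96 + 12.60 = 76.56 → 76.6

76.6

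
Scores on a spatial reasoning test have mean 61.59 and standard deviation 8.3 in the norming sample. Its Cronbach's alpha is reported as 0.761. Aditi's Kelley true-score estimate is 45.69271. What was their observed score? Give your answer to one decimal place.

40.7

T̂ = ρX + (1 − ρ)μ  ⇒  X = (T̂ − (1 − ρ)μ) / ρ
X = (45.69271 − 0.239 × 61.59) / 0.761 = (45.69271 − 14.72001) / 0.761 = 30.97270 / 0.761 = 40.700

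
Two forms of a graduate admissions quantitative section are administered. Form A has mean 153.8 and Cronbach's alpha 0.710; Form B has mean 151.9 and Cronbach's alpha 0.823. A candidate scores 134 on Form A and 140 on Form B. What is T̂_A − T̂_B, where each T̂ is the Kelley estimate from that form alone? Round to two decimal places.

-2.36

T̂_A = 0.710(134) + 0.290(153.8) = 139.7420
T̂_B = 0.823(140) + 0.177(151.9) = 142.1063
T̂_A − T̂_B = -2.3643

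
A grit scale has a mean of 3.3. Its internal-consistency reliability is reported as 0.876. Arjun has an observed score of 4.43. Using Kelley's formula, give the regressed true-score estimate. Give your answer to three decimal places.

T̂ = 0.876(4.43) + 0.124(3.3) = 3.88068 + 0.4092 = 4.2899 → 4.290

4.290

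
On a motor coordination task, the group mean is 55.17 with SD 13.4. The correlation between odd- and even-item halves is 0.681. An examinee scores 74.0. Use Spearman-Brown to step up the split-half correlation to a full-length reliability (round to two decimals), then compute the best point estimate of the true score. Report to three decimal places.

Spearman-Brown: ρ = 2r/(1 + r) = 2(0.681)/(1 + 0.681) = 1.3620/1.681 = 0.8102 → 0.81
T̂ = ρX + (1 − ρ)μ
  = 0.81 × 74.0 + 0.19 × 55.17
  = 59.940 + 10.4823
  = 70.4223
  ≈ 70.422

70.422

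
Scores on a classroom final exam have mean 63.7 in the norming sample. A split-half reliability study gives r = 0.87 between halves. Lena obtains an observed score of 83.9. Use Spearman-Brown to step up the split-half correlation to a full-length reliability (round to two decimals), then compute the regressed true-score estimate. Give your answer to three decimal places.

Spearman-Brown: ρ = 2r/(1 + r) = 2(0.87)/(1 + 0.87) = 1.740/1.87 = 0.9305 → 0.93
T̂ = 0.93(83.9) + 0.07(63.7) = 78.027 + 4.459 = 82.4860 → 82.486

82.486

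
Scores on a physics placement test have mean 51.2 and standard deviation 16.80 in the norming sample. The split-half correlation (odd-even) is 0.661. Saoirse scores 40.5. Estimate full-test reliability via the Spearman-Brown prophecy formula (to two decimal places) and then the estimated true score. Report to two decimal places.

Spearman-Brown: ρ = 2r/(1 + r) = 2(0.661)/(1 + 0.661) = 1.3220/1.661 = 0.7959 → 0.80
T̂ = ρX + (1 − ρ)μ
  = 0.80 × 40.5 + 0.20 × 51.2
  = 32.400 + 10.240
  = 42.640
  ≈ 42.64

42.64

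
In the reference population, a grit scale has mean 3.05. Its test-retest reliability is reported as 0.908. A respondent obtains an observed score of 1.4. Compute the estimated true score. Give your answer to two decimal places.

T̂ = 0.908(1.4) + 0.092(3.05) = 1.2712 + 0.28060 = 1.552 → 1.55

1.55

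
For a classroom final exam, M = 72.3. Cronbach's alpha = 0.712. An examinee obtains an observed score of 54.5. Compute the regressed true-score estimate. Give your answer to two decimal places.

T̂ = ρX + (1 − ρ)μ
  = 0.712 × 54.5 + 0.288 × 72.3
  = 38.8040 + 20.8224
  = 59.626
  ≈ 59.63

59.63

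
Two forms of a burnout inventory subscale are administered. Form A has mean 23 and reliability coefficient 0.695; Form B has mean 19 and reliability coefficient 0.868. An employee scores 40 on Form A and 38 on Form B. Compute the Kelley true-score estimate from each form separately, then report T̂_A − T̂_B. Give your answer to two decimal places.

T̂_A = 0.695(40) + 0.305(23) = 34.8150
T̂_B = 0.868(38) + 0.132(19) = 35.4920
T̂_A − T̂_B = -0.6770

-0.68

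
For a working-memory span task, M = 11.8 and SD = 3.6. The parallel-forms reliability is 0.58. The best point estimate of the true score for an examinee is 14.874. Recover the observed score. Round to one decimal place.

T̂ = ρX + (1 − ρ)μ  ⇒  X = (T̂ − (1 − ρ)μ) / ρ
X = (14.874 − 0.42 × 11.8) / 0.58 = (14.874 − 4.956) / 0.58 = 9.918 / 0.58 = 17.100

17.1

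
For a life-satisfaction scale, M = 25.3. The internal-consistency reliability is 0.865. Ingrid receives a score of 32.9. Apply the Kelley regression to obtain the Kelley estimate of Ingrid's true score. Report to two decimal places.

Regress the observed score toward the mean by the unreliability: T̂ = 0.865·32.9 + 0.135·25.3 = 28.4585 + 3.4155 = 31.874.

31.87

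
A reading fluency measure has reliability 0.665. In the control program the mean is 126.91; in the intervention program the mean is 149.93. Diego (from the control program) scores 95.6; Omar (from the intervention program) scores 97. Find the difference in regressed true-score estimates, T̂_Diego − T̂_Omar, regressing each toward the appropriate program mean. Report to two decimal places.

-8.64

T̂_Diego = 0.665(95.6) + 0.335(126.91) = 106.0888
T̂_Omar = 0.665(97) + 0.335(149.93) = 114.7315
Difference = 106.0888 − 114.7315 = -8.6427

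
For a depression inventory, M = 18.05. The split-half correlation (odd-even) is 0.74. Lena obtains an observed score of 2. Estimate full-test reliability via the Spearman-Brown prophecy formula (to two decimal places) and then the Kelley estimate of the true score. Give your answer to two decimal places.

Spearman-Brown: ρ = 2r/(1 + r) = 2(0.74)/(1 + 0.74) = 1.480/1.74 = 0.8506 → 0.85
Regress the observed score toward the mean by the unreliability: T̂ = 0.85·2 + 0.15·18.05 = 1.70 + 2.7075 = 4.407.

4.41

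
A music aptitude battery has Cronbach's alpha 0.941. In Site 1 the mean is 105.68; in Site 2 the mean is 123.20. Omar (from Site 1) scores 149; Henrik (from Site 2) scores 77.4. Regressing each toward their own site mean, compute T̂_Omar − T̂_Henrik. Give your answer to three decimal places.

T̂_Omar = 0.941(149) + 0.059(105.68) = 146.44412
T̂_Henrik = 0.941(77.4) + 0.059(123.20) = 80.10220
Difference = 146.44412 − 80.10220 = 66.34192

66.342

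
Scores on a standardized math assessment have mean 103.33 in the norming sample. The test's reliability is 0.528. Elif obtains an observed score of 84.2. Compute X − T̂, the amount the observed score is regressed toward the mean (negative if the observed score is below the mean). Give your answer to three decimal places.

T̂ = ρX + (1 − ρ)μ
  = 0.528 × 84.2 + 0.472 × 103.33
  = 44.4576 + 48.77176
  = 93.22936
  ≈ 93.2294
X − T̂ = 84.2 − 93.2294 = -9.0294 → -9.029

-9.029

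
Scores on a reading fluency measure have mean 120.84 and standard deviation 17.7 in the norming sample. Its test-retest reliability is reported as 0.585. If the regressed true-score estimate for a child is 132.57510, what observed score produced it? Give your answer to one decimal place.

T̂ = ρX + (1 − ρ)μ  ⇒  X = (T̂ − (1 − ρ)μ) / ρ
X = (132.57510 − 0.415 × 120.84) / 0.585 = (132.57510 − 50.14860) / 0.585 = 82.42650 / 0.585 = 140.900

140.9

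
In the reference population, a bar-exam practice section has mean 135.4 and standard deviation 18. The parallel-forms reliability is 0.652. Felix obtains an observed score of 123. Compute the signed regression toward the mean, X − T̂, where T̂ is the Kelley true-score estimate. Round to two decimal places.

-4.32

Kelley's formula gives T̂ = 0.652·123 + 0.348·135.4 = 80.196 + 47.1192 = 127.3152.
X − T̂ = 123 − 127.315 = -4.315 → -4.32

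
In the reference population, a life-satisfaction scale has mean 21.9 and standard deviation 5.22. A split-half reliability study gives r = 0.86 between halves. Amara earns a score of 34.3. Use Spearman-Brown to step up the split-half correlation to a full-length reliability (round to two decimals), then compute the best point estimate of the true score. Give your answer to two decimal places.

33.31

Spearman-Brown: ρ = 2r/(1 + r) = 2(0.86)/(1 + 0.86) = 1.720/1.86 = 0.9247 → 0.92
T̂ = ρX + (1 − ρ)μ
  = 0.92 × 34.3 + 0.08 × 21.9
  = 31.556 + 1.752
  = 33.308
  ≈ 33.31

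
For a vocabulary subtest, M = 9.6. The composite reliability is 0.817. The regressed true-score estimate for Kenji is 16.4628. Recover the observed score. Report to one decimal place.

18.0

T̂ = ρX + (1 − ρ)μ  ⇒  X = (T̂ − (1 − ρ)μ) / ρ
X = (16.4628 − 0.183 × 9.6) / 0.817 = (16.4628 − 1.7568) / 0.817 = 14.7060 / 0.817 = 18.000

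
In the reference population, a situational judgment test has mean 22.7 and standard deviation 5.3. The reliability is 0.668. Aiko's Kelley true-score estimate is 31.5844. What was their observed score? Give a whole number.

36

T̂ = ρX + (1 − ρ)μ  ⇒  X = (T̂ − (1 − ρ)μ) / ρ
X = (31.5844 − 0.332 × 22.7) / 0.668 = (31.5844 − 7.5364) / 0.668 = 24.0480 / 0.668 = 36.00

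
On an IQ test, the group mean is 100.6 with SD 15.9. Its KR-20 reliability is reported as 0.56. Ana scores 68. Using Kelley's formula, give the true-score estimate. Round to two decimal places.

82.34

T̂ = 0.56(68) + 0.44(100.6) = 38.08 + 44.264 = 82.344 → 82.34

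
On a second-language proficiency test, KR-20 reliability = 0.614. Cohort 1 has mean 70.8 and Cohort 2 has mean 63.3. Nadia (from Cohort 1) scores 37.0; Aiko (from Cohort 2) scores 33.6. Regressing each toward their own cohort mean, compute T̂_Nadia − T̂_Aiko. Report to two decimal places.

4.98

T̂_Nadia = 0.614(37.0) + 0.386(70.8) = 50.0468
T̂_Aiko = 0.614(33.6) + 0.386(63.3) = 45.0642
Difference = 50.0468 − 45.0642 = 4.9826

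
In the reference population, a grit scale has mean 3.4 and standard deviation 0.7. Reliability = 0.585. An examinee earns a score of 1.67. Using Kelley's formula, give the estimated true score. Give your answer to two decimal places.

2.39

T̂ = 0.585(1.67) + 0.415(3.4) = 0.97695 + 1.4110 = 2.388 → 2.39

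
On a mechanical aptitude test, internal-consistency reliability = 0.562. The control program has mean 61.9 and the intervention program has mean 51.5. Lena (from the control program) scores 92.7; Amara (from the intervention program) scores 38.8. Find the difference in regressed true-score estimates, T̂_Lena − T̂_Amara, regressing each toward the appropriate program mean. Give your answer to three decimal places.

T̂_Lena = 0.562(92.7) + 0.438(61.9) = 79.20960
T̂_Amara = 0.562(38.8) + 0.438(51.5) = 44.36260
Difference = 79.20960 − 44.36260 = 34.84700

34.847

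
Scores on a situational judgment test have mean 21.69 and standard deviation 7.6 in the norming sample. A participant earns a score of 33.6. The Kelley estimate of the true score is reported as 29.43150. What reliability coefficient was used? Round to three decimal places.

0.650

T̂ = ρX + (1 − ρ)μ  ⇒  T̂ − μ = ρ(X − μ)
ρ = (T̂ − μ)/(X − μ) = (29.43150 − 21.69) / (33.6 − 21.69) = 7.74150 / 11.91 = 0.65000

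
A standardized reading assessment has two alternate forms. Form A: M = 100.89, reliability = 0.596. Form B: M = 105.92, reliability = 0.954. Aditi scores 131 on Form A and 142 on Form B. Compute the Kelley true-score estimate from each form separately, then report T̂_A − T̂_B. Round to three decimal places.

T̂_A = 0.596(131) + 0.404(100.89) = 118.83556
T̂_B = 0.954(142) + 0.046(105.92) = 140.34032
T̂_A − T̂_B = -21.50476

-21.505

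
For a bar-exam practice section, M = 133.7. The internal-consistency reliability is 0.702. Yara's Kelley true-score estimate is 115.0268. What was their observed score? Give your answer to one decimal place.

107.1

T̂ = ρX + (1 − ρ)μ  ⇒  X = (T̂ − (1 − ρ)μ) / ρ
X = (115.0268 − 0.298 × 133.7) / 0.702 = (115.0268 − 39.8426) / 0.702 = 75.1842 / 0.702 = 107.100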